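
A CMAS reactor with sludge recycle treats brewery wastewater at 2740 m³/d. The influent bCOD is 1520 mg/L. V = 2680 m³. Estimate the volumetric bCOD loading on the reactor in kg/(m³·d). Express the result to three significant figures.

Applied bCOD load per unit volume = Q·S₀/V = (2740 × 1520/1000)/2680 = 1.554 kg bCOD·m⁻³·d⁻¹.

L_v ≈ 1.55 kg bCOD/(m³·d)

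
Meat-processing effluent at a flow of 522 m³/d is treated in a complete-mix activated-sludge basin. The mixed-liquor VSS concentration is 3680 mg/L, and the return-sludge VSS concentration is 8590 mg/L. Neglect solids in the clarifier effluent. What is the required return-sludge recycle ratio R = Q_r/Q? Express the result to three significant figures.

Mass balance around the secondary clarifier (neglecting effluent solids): R = X / (X_r − X) = 3680 / (8590 − 3680) = 0.7495.

R ≈ 0.749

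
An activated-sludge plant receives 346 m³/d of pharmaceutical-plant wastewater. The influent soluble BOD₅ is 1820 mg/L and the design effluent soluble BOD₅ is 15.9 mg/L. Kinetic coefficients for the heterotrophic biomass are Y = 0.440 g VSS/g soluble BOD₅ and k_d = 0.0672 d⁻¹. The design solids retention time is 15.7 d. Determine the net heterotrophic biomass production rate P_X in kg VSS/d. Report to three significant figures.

Y_obs = Y / (1 + k_d θ_c) = 0.440 / (1 + 0.0672 × 15.7) = 0.440 / 2.055 = 0.2141.
Substrate removed = Q·(S₀ − S) = 346 m³/d × (1820 − 15.9) g/m³ = 6.24×10^5 g/d = 624.2 kg/d.
So the net sludge growth is P_X = 0.2141 × 624.2 = 133.7 kg VSS/d.

P_X ≈ 134 kg VSS/d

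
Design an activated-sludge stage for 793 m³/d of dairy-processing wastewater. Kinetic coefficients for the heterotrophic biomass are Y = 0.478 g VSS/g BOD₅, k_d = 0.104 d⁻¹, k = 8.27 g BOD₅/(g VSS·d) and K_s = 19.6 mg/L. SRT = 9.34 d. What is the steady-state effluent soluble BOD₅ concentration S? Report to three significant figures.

For a completely mixed reactor with recycle the Lawrence–McCarty relation gives S = K_s·(1 + k_d·θ_c) / [θ_c·(Y·k − k_d) − 1] = 19.6 × (1 + 0.104 × 9.34) / [9.34 × (0.478 × 8.27 − 0.104) − 1] = 38.64 / 34.95 = 1.106 mg/L.

S ≈ 1.11 mg/L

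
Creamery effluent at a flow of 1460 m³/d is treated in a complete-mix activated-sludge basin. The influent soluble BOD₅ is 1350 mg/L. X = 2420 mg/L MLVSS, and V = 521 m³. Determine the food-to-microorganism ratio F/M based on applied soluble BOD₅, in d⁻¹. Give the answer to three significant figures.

F/M ≈ 1.56 d⁻¹

F/M = applied load / biomass = Q·S₀/(V·X) = 1460 × 1350 / (521.0 × 2420) = 1.563 d⁻¹.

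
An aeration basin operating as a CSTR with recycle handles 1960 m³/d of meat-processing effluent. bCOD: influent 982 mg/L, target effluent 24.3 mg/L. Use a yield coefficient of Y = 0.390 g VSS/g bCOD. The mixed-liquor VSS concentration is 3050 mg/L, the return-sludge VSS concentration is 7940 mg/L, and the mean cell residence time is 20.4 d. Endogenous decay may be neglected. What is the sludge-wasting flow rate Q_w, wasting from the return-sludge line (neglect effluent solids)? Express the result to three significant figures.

With k_d = 0 the design equation reduces to V = Y Q (S₀−S) θ_c / X = 0.390 × 1960 × (982 − 24.3) × 20.4 / 3050 = 4896 m³.
θ_c = V·X/(Q_w·X_r) when wasting from the recycle, so Q_w = V·X/(θ_c·X_r) = 4896 × 3050 / (20.4 × 7940) = 92.20 m³/d.

Q_w ≈ 92.2 m³/d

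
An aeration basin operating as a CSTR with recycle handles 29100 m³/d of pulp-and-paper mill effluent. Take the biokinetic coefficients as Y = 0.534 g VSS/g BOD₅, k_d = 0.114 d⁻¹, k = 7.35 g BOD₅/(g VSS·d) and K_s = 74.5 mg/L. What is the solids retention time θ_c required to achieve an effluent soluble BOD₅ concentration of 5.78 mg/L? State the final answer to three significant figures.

Specific growth rate at S = 5.78 mg/L: μ = YkS/(K_s+S) = 0.534·7.35·5.78/(74.5+5.78) = 0.2826 d⁻¹.
θ_c = 1/(μ − k_d) = 1/(0.2826 − 0.114) = 1/0.1686 = 5.932 d.

θ_c ≈ 5.93 d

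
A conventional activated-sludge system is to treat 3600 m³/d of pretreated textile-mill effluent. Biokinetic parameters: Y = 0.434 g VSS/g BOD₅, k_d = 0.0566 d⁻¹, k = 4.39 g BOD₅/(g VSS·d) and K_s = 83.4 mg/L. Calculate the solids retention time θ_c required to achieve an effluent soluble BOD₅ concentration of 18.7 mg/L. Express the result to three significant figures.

At the target effluent, Y k S/(K_s+S) = 0.434×4.39×18.7/102.1 = 0.3490 d⁻¹.
θ_c = 1/(μ − k_d) = 1/(0.3490 − 0.0566) = 1/0.2924 = 3.420 d.

θ_c ≈ 3.42 d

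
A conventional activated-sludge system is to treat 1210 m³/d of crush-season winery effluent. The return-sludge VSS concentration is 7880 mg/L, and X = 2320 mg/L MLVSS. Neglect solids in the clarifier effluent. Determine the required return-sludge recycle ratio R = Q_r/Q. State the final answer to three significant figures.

R ≈ 0.417

Mass balance around the secondary clarifier (neglecting effluent solids): R = X / (X_r − X) = 2320 / (7880 − 2320) = 0.4173.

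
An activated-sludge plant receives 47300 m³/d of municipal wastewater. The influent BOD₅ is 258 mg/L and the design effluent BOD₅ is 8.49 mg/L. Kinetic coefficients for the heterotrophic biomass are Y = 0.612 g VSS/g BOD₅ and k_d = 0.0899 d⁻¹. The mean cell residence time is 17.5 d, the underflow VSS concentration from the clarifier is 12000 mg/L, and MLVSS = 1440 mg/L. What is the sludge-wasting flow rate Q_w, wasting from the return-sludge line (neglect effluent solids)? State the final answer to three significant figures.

Q_w ≈ 234 m³/d

Steady-state biomass mass balance: V·X·(1 + k_d·θ_c) = Y·Q·(S₀ − S)·θ_c, so V = 0.612 × 47300 × (258 − 8.49) × 17.5 / [1440 × (1 + 0.0899 × 17.5)] = 1.26×10^8 / 3705 = 34111 m³.
Wasting from the return line (neglecting effluent solids): Q_w = V·X / (θ_c·X_r) = 34111 × 1440 / (17.5 × 12000) = 233.9 m³/d.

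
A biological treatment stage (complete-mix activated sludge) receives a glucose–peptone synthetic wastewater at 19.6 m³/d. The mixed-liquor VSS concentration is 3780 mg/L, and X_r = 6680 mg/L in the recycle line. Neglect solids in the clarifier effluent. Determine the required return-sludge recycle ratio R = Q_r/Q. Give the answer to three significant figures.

R ≈ 1.30

Solids balance on the clarifier gives (1+R)X = R·X_r, so R = X/(X_r − X) = 3780 / (6680 − 3780) = 1.303.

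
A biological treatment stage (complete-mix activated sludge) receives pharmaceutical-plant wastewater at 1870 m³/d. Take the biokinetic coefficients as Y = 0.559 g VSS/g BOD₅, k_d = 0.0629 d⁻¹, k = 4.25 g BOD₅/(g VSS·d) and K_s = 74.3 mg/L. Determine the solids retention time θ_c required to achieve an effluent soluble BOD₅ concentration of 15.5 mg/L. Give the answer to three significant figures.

From 1/θ_c = Y·k·S/(K_s + S) − k_d: Y·k·S/(K_s+S) = 0.559 × 4.25 × 15.5 / (74.3 + 15.5) = 0.4101 d⁻¹.
1/θ_c = 0.4101 − 0.0629 = 0.3472 d⁻¹, so θ_c = 2.880 d.

θ_c ≈ 2.88 d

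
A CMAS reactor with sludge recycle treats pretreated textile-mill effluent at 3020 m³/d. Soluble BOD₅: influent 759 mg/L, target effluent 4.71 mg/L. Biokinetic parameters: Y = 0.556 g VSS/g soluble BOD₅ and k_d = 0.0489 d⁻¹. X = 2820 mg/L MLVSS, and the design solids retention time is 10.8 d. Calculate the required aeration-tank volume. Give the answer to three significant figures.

V ≈ 3170 m³

Steady-state biomass mass balance: V·X·(1 + k_d·θ_c) = Y·Q·(S₀ − S)·θ_c, so V = 0.556 × 3020 × (759 − 4.71) × 10.8 / [2820 × (1 + 0.0489 × 10.8)] = 1.37×10^7 / 4309 = 3174 m³.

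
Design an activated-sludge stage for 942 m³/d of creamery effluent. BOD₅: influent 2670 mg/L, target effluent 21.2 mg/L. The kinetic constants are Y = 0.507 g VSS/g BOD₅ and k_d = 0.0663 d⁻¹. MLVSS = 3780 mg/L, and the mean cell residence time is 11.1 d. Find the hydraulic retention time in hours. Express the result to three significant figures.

Rearranging the biomass balance for a CMAS with decay, V = Y·Q·ΔS·θ_c / [X·(1+k_d θ_c)] = 0.507 × 942 × (2670 − 21.2) × 11.1 / [3780 × (1 + 0.0663 × 11.1)] = 1.4×10^7 / 6562 = 2140 m³.
Hydraulic retention time τ = V/Q = 2140 / 942 = 2.272 d = 54.52 h.

τ ≈ 54.5 h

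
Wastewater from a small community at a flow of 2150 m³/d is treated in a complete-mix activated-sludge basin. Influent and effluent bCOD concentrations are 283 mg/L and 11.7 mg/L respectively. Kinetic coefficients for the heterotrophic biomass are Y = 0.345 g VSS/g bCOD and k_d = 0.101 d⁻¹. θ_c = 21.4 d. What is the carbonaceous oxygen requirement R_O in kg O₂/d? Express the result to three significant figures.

R_O ≈ 493 kg O₂/d

Correct the yield for decay: Y_obs = Y/(1 + k_d θ_c) = 0.345 / (1 + 0.101 × 21.4) = 0.345 / 3.161 = 0.1091.
Substrate removed = Q·(S₀ − S) = 2150 m³/d × (283 − 11.7) g/m³ = 5.83×10^5 g/d = 583.3 kg/d.
Biomass synthesised: P_X = Y_obs × 583.3 = 63.65 kg VSS/d.
Carbonaceous O₂ demand = substrate oxidised − cell-mass equivalent = 583.3 − 1.42 × 63.65 = 492.9 kg O₂/d.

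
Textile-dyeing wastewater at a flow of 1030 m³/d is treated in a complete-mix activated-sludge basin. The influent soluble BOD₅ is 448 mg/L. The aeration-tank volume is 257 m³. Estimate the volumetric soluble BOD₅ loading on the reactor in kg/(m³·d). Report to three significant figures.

Applied soluble BOD₅ load per unit volume = Q·S₀/V = (1030 × 448/1000)/257.0 = 1.795 kg soluble BOD₅·m⁻³·d⁻¹.

L_v ≈ 1.80 kg soluble BOD₅/(m³·d)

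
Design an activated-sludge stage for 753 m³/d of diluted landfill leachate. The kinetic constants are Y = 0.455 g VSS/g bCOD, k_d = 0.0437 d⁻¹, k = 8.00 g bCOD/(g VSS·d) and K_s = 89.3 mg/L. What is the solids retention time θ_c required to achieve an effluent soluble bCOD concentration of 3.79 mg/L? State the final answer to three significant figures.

From 1/θ_c = Y·k·S/(K_s + S) − k_d: Y·k·S/(K_s+S) = 0.455 × 8.00 × 3.79 / (89.3 + 3.79) = 0.1482 d⁻¹.
1/θ_c = 0.1482 − 0.0437 = 0.1045 d⁻¹, so θ_c = 9.570 d.

θ_c ≈ 9.57 d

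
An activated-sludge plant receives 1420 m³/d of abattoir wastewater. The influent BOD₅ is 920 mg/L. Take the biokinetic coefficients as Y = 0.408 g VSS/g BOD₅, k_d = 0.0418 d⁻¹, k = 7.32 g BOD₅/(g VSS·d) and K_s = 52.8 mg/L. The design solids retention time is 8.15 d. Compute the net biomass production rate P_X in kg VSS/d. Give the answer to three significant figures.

For a completely mixed reactor with recycle the Lawrence–McCarty relation gives S = K_s·(1 + k_d·θ_c) / [θ_c·(Y·k − k_d) − 1] = 52.8 × (1 + 0.0418 × 8.15) / [8.15 × (0.408 × 7.32 − 0.0418) − 1] = 70.79 / 23.00 = 3.078 mg/L.
The observed yield is Y_obs = Y/(1 + k_d·θ_c) = 0.408 / (1 + 0.0418 × 8.15) = 0.408 / 1.341 = 0.3043 g VSS per g BOD₅ removed.
Q·(S₀ − S) = 1420 × (920 − 3.08) × 10⁻³ = 1302 kg/d removed.
Net biomass production P_X = Y_obs × Q·(S₀ − S) = 0.3043 × 1302 = 396.2 kg VSS/d.

P_X ≈ 396 kg VSS/d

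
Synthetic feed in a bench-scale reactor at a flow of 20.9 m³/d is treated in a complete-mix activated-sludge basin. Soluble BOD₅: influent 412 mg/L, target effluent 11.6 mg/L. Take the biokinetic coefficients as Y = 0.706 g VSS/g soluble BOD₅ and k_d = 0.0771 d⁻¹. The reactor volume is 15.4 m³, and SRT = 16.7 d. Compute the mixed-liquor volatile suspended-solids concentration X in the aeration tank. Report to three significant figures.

From V·X·(1 + k_d·θ_c) = Y·Q·(S₀ − S)·θ_c: X = 0.706 × 20.9 × (412 − 11.6) × 16.7 / [15.4 × (1 + 0.0771 × 16.7)] = 2801 mg/L.

X ≈ 2800 mg/L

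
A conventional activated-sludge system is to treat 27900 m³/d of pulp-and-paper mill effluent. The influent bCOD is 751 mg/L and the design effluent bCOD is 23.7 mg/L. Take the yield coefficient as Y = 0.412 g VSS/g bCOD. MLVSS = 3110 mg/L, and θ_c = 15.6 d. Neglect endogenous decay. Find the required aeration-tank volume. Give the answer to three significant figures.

Biomass mass balance (decay neglected): V·X = Y·Q·(S₀ − S)·θ_c, so V = 0.412 × 27900 × (751 − 23.7) × 15.6 / 3110 = 41935 m³.

V ≈ 41900 m³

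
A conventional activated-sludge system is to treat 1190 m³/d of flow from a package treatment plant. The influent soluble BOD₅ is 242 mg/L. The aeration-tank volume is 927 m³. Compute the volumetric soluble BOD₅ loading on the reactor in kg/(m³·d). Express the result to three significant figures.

L_v ≈ 0.311 kg soluble BOD₅/(m³·d)

Volumetric loading L_v = Q·S₀ / V = 1190 × 242 g/m³ / 927.0 m³ = 310.7 g/(m³·d) = 0.3107 kg soluble BOD₅/(m³·d).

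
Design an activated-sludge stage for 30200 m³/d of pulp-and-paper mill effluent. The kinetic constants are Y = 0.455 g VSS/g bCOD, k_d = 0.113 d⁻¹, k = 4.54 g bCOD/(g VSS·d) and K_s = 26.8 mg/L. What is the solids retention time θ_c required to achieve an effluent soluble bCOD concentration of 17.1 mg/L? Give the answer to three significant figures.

θ_c ≈ 1.45 d

Specific growth rate at S = 17.1 mg/L: μ = YkS/(K_s+S) = 0.455·4.54·17.1/(26.8+17.1) = 0.8046 d⁻¹.
Then 1/θ_c = μ − k_d = 0.8046 − 0.113 = 0.6916 d⁻¹, giving θ_c = 1.446 d.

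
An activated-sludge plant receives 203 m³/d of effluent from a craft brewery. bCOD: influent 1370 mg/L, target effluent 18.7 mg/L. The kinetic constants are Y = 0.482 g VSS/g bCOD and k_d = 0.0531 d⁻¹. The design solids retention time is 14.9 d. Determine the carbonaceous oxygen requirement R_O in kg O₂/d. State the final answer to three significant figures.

R_O ≈ 169 kg O₂/d

Correct the yield for decay: Y_obs = Y/(1 + k_d θ_c) = 0.482 / (1 + 0.0531 × 14.9) = 0.482 / 1.791 = 0.2691.
Q·(S₀ − S) = 203 × (1370 − 18.7) × 10⁻³ = 274.3 kg/d removed.
Net sludge production P_X = 0.2691 × 274.3 = 73.82 kg VSS/d.
R_O = Q·ΔS − 1.42 P_X = 274.3 − 104.8 = 169.5 kg O₂/d.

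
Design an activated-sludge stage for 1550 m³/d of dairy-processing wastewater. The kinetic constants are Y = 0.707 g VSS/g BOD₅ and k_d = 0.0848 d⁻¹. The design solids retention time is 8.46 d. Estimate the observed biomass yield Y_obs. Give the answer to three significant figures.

Y_obs ≈ 0.412 g VSS/g BOD₅

The observed yield is Y_obs = Y/(1 + k_d·θ_c) = 0.707 / (1 + 0.0848 × 8.46) = 0.707 / 1.717 = 0.4117 g VSS per g BOD₅ removed.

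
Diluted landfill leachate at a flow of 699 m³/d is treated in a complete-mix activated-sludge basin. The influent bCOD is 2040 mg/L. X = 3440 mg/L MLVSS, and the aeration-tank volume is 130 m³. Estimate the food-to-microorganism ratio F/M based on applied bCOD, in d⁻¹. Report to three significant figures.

Food-to-microorganism ratio F/M = Q S₀ / (V X) = 699 × 2040 / (130.0 × 3440) = 3.189 d⁻¹.

F/M ≈ 3.19 d⁻¹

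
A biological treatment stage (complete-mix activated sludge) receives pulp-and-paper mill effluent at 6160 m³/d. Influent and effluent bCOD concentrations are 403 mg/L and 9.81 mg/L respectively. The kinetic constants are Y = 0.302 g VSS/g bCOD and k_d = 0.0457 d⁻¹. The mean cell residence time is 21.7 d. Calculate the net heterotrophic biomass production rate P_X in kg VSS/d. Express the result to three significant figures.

The observed yield is Y_obs = Y/(1 + k_d·θ_c) = 0.302 / (1 + 0.0457 × 21.7) = 0.302 / 1.992 = 0.1516 g VSS per g bCOD removed.
Mass of bCOD removed per day: Q(S₀ − S) = 6160 × 393.2 g/m³ = 2422 kg/d.
So the net sludge growth is P_X = 0.1516 × 2422 = 367.3 kg VSS/d.

P_X ≈ 367 kg VSS/d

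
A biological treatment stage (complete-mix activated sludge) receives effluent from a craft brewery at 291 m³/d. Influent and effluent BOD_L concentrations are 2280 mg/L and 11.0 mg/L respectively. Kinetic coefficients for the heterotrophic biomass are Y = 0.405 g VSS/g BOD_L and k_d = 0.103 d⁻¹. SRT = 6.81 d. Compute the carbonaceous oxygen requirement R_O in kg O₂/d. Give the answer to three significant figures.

R_O ≈ 437 kg O₂/d

The observed yield is Y_obs = Y/(1 + k_d·θ_c) = 0.405 / (1 + 0.103 × 6.81) = 0.405 / 1.701 = 0.2380 g VSS per g BOD_L removed.
Substrate removed = Q·(S₀ − S) = 291 m³/d × (2280 − 11.0) g/m³ = 6.6×10^5 g/d = 660.3 kg/d.
Net sludge production P_X = 0.2380 × 660.3 = 157.2 kg VSS/d.
Carbonaceous O₂ demand = substrate oxidised − cell-mass equivalent = 660.3 − 1.42 × 157.2 = 437.1 kg O₂/d.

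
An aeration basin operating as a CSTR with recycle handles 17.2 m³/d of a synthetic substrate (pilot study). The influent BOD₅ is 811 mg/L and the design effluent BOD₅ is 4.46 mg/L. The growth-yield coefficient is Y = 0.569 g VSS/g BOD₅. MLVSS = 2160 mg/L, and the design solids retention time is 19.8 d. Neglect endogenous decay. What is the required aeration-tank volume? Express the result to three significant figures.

Biomass mass balance (decay neglected): V·X = Y·Q·(S₀ − S)·θ_c, so V = 0.569 × 17.2 × (811 − 4.46) × 19.8 / 2160 = 72.36 m³.

V ≈ 72.4 m³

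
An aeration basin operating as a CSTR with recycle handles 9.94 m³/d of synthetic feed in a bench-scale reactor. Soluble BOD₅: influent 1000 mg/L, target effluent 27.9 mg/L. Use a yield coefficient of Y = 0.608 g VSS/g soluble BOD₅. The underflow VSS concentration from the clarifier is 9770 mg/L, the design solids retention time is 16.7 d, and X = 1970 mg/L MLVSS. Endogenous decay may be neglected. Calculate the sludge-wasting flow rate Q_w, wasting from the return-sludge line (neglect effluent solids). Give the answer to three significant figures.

Q_w ≈ 0.601 m³/d

V·X = Y·Q·ΔS·θ_c gives V = 0.608 × 9.94 × (1000 − 27.9) × 16.7 / 1970 = 49.80 m³.
Wasting from the return line (neglecting effluent solids): Q_w = V·X / (θ_c·X_r) = 49.80 × 1970 / (16.7 × 9770) = 0.6013 m³/d.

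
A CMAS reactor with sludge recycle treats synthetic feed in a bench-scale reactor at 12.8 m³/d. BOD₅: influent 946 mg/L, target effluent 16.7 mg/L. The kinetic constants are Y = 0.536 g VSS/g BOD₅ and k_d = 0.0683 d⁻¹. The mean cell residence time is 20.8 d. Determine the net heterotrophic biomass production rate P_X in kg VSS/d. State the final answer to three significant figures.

P_X ≈ 2.63 kg VSS/d

Observed yield with endogenous decay: Y_obs = Y / (1 + k_d·θ_c) = 0.536 / (1 + 0.0683 × 20.8) = 0.536 / 2.421 = 0.2214 g VSS/g BOD₅.
ΔS = 946 − 16.7 = 929.3 mg/L, so the substrate removal rate is 12.8 × 929.3/1000 = 11.90 kg BOD₅/d.
P_X = Y_obs · Q(S₀ − S) = 0.2214 × 11.90 = 2.634 kg VSS/d.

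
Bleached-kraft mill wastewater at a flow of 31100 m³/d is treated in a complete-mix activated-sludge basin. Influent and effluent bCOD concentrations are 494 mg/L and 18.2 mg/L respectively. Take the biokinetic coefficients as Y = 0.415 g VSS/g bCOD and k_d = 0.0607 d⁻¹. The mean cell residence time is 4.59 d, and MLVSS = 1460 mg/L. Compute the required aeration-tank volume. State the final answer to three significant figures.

Steady-state biomass mass balance: V·X·(1 + k_d·θ_c) = Y·Q·(S₀ − S)·θ_c, so V = 0.415 × 31100 × (494 − 18.2) × 4.59 / [1460 × (1 + 0.0607 × 4.59)] = 2.82×10^7 / 1867 = 15099 m³.

V ≈ 15100 m³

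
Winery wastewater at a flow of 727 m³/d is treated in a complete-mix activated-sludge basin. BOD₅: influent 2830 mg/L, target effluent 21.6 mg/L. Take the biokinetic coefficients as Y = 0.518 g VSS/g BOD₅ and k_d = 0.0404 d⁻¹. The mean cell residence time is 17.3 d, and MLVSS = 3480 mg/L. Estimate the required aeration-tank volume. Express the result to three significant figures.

V ≈ 3090 m³

Rearranging the biomass balance for a CMAS with decay, V = Y·Q·ΔS·θ_c / [X·(1+k_d θ_c)] = 0.518 × 727 × (2830 − 21.6) × 17.3 / [3480 × (1 + 0.0404 × 17.3)] = 1.83×10^7 / 5912 = 3095 m³.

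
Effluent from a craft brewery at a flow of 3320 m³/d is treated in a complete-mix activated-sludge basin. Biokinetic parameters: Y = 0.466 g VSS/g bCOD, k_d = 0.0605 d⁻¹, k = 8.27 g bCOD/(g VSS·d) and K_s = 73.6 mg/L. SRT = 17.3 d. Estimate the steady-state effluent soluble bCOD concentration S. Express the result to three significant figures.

S ≈ 2.33 mg/L

For a completely mixed reactor with recycle the Lawrence–McCarty relation gives S = K_s·(1 + k_d·θ_c) / [θ_c·(Y·k − k_d) − 1] = 73.6 × (1 + 0.0605 × 17.3) / [17.3 × (0.466 × 8.27 − 0.0605) − 1] = 150.6 / 64.62 = 2.331 mg/L.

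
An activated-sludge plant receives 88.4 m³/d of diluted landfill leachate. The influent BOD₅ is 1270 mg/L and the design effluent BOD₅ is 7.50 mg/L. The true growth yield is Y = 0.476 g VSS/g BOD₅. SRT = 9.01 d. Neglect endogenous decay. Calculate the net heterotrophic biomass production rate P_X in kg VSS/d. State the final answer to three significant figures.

Since k_d ≈ 0, Y_obs = Y = 0.476 g VSS/g BOD₅.
Substrate removed = Q·(S₀ − S) = 88.4 m³/d × (1270 − 7.50) g/m³ = 1.12×10^5 g/d = 111.6 kg/d.
Biomass produced: P_X = Y_obs·Q·ΔS = 0.4760 × 111.6 ≈ 53.12 kg VSS/d.

P_X ≈ 53.1 kg VSS/d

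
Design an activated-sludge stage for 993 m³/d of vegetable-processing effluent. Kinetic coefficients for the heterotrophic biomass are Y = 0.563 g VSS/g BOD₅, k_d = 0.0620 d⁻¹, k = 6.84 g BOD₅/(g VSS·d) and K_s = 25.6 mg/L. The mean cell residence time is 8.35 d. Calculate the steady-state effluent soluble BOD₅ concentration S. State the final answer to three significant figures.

S ≈ 1.27 mg/L

From the Monod/SRT balance for a CMAS, S = K_s·(1+k_d θ_c)/[θ_c·(Y k − k_d) − 1] = 25.6 × (1 + 0.0620 × 8.35) / [8.35 × (0.563 × 6.84 − 0.0620) − 1] = 38.85 / 30.64 = 1.268 mg/L.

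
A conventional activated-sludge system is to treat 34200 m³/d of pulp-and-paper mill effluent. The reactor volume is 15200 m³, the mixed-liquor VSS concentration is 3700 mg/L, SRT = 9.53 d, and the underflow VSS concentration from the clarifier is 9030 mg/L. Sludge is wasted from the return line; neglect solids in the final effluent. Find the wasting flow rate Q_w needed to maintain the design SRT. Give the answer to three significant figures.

Q_w = (V·X)/(θ_c X_r) = 15200 × 3700 / (9.53 × 9030) = 653.5 m³/d.

Q_w ≈ 654 m³/d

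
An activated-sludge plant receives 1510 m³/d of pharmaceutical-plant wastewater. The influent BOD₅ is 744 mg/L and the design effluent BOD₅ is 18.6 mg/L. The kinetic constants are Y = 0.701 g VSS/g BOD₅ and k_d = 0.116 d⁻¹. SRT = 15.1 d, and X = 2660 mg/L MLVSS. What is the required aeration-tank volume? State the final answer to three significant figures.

From the SRT design equation V = Y Q (S₀−S) θ_c / [X (1 + k_d θ_c)] = 0.701 × 1510 × (744 − 18.6) × 15.1 / [2660 × (1 + 0.116 × 15.1)] = 1.16×10^7 / 7319 = 1584 m³.

V ≈ 1580 m³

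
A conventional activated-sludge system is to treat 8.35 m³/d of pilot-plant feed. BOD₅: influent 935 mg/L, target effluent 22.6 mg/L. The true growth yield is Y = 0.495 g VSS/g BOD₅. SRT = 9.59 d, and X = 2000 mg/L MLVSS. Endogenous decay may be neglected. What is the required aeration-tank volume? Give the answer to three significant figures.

Biomass mass balance (decay neglected): V·X = Y·Q·(S₀ − S)·θ_c, so V = 0.495 × 8.35 × (935 − 22.6) × 9.59 / 2000 = 18.08 m³.

V ≈ 18.1 m³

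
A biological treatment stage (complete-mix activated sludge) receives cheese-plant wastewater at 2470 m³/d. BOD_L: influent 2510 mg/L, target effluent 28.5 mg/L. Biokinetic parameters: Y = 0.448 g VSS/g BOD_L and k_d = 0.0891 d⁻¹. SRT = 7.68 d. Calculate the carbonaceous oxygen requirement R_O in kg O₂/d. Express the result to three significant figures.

R_O ≈ 3810 kg O₂/d

The observed yield is Y_obs = Y/(1 + k_d·θ_c) = 0.448 / (1 + 0.0891 × 7.68) = 0.448 / 1.684 = 0.2660 g VSS per g BOD_L removed.
Mass of BOD_L removed per day: Q(S₀ − S) = 2470 × 2482 g/m³ = 6129 kg/d.
Biomass synthesised: P_X = Y_obs × 6129 = 1630 kg VSS/d.
Carbonaceous O₂ demand = substrate oxidised − cell-mass equivalent = 6129 − 1.42 × 1630 = 3814 kg O₂/d.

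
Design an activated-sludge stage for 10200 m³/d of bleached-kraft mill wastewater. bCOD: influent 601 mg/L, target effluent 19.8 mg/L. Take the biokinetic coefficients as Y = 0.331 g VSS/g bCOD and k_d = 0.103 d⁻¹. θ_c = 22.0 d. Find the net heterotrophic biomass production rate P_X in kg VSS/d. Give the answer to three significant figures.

The observed yield is Y_obs = Y/(1 + k_d·θ_c) = 0.331 / (1 + 0.103 × 22.0) = 0.331 / 3.266 = 0.1013 g VSS per g bCOD removed.
ΔS = 601 − 19.8 = 581.2 mg/L, so the substrate removal rate is 10200 × 581.2/1000 = 5928 kg bCOD/d.
P_X = Y_obs · Q(S₀ − S) = 0.1013 × 5928 = 600.8 kg VSS/d.

P_X ≈ 601 kg VSS/d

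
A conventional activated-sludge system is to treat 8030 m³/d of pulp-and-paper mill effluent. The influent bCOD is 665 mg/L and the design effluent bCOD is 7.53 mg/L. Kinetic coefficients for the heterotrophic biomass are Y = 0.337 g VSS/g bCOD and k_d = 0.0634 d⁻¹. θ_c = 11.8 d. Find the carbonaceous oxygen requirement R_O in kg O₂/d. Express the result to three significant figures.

Observed yield with endogenous decay: Y_obs = Y / (1 + k_d·θ_c) = 0.337 / (1 + 0.0634 × 11.8) = 0.337 / 1.748 = 0.1928 g VSS/g bCOD.
ΔS = 665 − 7.53 = 657.5 mg/L, so the substrate removal rate is 8030 × 657.5/1000 = 5279 kg bCOD/d.
P_X = Y_obs·Q·(S₀ − S) = 0.1928 × 5279 = 1018 kg VSS/d.
Carbonaceous O₂ demand = substrate oxidised − cell-mass equivalent = 5279 − 1.42 × 1018 = 3834 kg O₂/d.

R_O ≈ 3830 kg O₂/d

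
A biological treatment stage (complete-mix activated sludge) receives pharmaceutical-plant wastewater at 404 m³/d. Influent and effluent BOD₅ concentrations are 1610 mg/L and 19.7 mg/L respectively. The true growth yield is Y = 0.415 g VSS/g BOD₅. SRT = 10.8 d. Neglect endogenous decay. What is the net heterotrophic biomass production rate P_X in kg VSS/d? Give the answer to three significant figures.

P_X ≈ 267 kg VSS/d

With endogenous decay neglected, the observed yield equals the true yield: Y_obs = Y = 0.415 g VSS/g BOD₅.
ΔS = 1610 − 19.7 = 1590 mg/L, so the substrate removal rate is 404 × 1590/1000 = 642.5 kg BOD₅/d.
P_X = Y_obs · Q(S₀ − S) = 0.4150 × 642.5 = 266.6 kg VSS/d.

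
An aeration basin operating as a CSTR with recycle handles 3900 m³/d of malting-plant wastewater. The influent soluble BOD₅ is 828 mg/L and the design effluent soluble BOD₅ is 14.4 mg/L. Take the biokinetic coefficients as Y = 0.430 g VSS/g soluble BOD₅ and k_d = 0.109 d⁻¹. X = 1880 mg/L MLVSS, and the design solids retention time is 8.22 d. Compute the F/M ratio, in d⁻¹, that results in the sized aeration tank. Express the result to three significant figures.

From the SRT design equation V = Y Q (S₀−S) θ_c / [X (1 + k_d θ_c)] = 0.430 × 3900 × (828 − 14.4) × 8.22 / [1880 × (1 + 0.109 × 8.22)] = 1.12×10^7 / 3564 = 3146 m³.
Food-to-microorganism ratio F/M = Q S₀ / (V X) = 3900 × 828 / (3146 × 1880) = 0.5459 d⁻¹.

F/M ≈ 0.546 d⁻¹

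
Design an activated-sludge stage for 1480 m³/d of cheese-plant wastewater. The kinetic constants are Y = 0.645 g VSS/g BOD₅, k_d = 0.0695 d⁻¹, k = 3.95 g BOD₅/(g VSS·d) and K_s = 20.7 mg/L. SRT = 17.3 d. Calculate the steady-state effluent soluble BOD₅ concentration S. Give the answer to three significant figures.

From the Monod/SRT balance for a CMAS, S = K_s·(1+k_d θ_c)/[θ_c·(Y k − k_d) − 1] = 20.7 × (1 + 0.0695 × 17.3) / [17.3 × (0.645 × 3.95 − 0.0695) − 1] = 45.59 / 41.87 = 1.089 mg/L.

S ≈ 1.09 mg/L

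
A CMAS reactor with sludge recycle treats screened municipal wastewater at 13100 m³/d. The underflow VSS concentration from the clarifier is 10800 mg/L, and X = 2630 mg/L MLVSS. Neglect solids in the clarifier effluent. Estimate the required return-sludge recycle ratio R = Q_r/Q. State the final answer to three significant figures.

Solids balance on the clarifier gives (1+R)X = R·X_r, so R = X/(X_r − X) = 2630 / (10800 − 2630) = 0.3219.

R ≈ 0.322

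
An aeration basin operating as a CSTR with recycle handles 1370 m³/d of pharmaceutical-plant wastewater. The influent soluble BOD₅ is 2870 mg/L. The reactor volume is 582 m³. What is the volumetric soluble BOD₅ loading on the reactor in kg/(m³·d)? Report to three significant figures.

Volumetric loading L_v = Q·S₀ / V = 1370 × 2870 g/m³ / 582.0 m³ = 6756 g/(m³·d) = 6.756 kg soluble BOD₅/(m³·d).

L_v ≈ 6.76 kg soluble BOD₅/(m³·d)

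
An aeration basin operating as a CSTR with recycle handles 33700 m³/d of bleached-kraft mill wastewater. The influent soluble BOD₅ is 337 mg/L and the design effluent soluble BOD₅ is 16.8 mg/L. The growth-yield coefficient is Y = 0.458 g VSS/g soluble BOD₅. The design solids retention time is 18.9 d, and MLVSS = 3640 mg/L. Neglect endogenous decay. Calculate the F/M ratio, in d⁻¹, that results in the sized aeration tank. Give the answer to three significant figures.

Biomass mass balance (decay neglected): V·X = Y·Q·(S₀ − S)·θ_c, so V = 0.458 × 33700 × (337 − 16.8) × 18.9 / 3640 = 25661 m³.
F/M = Q·S₀ / (V·X) = 33700 × 337 / (25661 × 3640) = 0.1216 g soluble BOD₅·(g VSS·d)⁻¹.

F/M ≈ 0.122 d⁻¹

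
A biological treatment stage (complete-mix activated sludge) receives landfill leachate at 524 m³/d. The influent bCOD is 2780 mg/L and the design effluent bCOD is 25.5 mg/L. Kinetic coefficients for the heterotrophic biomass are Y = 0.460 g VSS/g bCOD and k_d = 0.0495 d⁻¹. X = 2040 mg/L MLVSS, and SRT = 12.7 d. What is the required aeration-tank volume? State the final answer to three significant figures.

Steady-state biomass mass balance: V·X·(1 + k_d·θ_c) = Y·Q·(S₀ − S)·θ_c, so V = 0.460 × 524 × (2780 − 25.5) × 12.7 / [2040 × (1 + 0.0495 × 12.7)] = 8.43×10^6 / 3322 = 2538 m³.

V ≈ 2540 m³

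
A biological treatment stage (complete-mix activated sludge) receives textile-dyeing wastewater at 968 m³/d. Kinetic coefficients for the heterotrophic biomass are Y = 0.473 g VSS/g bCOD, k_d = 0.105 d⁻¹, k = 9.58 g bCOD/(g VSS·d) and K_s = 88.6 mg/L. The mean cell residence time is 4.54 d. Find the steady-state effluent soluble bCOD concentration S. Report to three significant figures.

For a completely mixed reactor with recycle the Lawrence–McCarty relation gives S = K_s·(1 + k_d·θ_c) / [θ_c·(Y·k − k_d) − 1] = 88.6 × (1 + 0.105 × 4.54) / [4.54 × (0.473 × 9.58 − 0.105) − 1] = 130.8 / 19.10 = 6.852 mg/L.

S ≈ 6.85 mg/L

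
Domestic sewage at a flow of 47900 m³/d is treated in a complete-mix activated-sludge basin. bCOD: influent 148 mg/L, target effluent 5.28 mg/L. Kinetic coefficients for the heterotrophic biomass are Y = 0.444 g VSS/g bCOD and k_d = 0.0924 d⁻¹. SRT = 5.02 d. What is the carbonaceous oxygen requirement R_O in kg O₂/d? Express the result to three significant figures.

R_O ≈ 3890 kg O₂/d

The observed yield is Y_obs = Y/(1 + k_d·θ_c) = 0.444 / (1 + 0.0924 × 5.02) = 0.444 / 1.464 = 0.3033 g VSS per g bCOD removed.
Substrate removed = Q·(S₀ − S) = 47900 m³/d × (148 − 5.28) g/m³ = 6.84×10^6 g/d = 6836 kg/d.
Net sludge production P_X = 0.3033 × 6836 = 2074 kg VSS/d.
R_O = Q·(S₀ − S) − 1.42·P_X = 6836 − 1.42 × 2074 = 3892 kg O₂/d.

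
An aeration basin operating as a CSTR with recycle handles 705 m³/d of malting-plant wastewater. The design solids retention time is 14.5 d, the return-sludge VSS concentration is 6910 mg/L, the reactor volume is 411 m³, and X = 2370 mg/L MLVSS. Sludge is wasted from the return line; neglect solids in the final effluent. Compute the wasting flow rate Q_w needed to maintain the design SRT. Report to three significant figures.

Q_w = (V·X)/(θ_c X_r) = 411.0 × 2370 / (14.5 × 6910) = 9.722 m³/d.

Q_w ≈ 9.72 m³/d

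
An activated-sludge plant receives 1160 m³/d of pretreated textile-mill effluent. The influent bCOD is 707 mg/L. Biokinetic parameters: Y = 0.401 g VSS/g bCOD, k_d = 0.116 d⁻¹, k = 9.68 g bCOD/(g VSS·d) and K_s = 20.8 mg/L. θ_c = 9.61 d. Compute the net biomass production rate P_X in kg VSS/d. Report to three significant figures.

For a completely mixed reactor with recycle the Lawrence–McCarty relation gives S = K_s·(1 + k_d·θ_c) / [θ_c·(Y·k − k_d) − 1] = 20.8 × (1 + 0.116 × 9.61) / [9.61 × (0.401 × 9.68 − 0.116) − 1] = 43.99 / 35.19 = 1.250 mg/L.
Correct the yield for decay: Y_obs = Y/(1 + k_d θ_c) = 0.401 / (1 + 0.116 × 9.61) = 0.401 / 2.115 = 0.1896.
Mass of bCOD removed per day: Q(S₀ − S) = 1160 × 705.8 g/m³ = 818.7 kg/d.
Net biomass production P_X = Y_obs × Q·(S₀ − S) = 0.1896 × 818.7 = 155.2 kg VSS/d.

P_X ≈ 155 kg VSS/d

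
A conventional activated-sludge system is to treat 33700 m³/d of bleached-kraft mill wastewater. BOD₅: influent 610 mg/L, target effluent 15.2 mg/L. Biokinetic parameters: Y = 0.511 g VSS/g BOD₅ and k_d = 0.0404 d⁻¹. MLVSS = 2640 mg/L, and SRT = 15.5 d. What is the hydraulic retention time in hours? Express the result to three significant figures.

Steady-state biomass mass balance: V·X·(1 + k_d·θ_c) = Y·Q·(S₀ − S)·θ_c, so V = 0.511 × 33700 × (610 − 15.2) × 15.5 / [2640 × (1 + 0.0404 × 15.5)] = 1.59×10^8 / 4293 = 36981 m³.
Hydraulic retention time τ = V/Q = 36981 / 33700 = 1.097 d = 26.34 h.

τ ≈ 26.3 h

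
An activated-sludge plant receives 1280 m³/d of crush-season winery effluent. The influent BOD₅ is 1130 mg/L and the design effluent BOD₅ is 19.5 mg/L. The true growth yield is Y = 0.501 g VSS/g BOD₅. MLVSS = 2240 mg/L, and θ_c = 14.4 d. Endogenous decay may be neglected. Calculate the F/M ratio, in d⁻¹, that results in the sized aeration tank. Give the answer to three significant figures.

Biomass mass balance (decay neglected): V·X = Y·Q·(S₀ − S)·θ_c, so V = 0.501 × 1280 × (1130 − 19.5) × 14.4 / 2240 = 4578 m³.
F/M = Q·S₀ / (V·X) = 1280 × 1130 / (4578 × 2240) = 0.1410 g BOD₅·(g VSS·d)⁻¹.

F/M ≈ 0.141 d⁻¹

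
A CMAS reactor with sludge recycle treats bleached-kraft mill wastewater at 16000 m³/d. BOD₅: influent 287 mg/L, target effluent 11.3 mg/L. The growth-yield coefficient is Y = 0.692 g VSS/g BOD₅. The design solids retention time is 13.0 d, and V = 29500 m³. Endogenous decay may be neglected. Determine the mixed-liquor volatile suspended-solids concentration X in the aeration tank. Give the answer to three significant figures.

X ≈ 1350 mg/L

From V·X = Y·Q·(S₀ − S)·θ_c (decay neglected): X = 0.692 × 16000 × (287 − 11.3) × 13.0 / 29500 = 1345 mg/L.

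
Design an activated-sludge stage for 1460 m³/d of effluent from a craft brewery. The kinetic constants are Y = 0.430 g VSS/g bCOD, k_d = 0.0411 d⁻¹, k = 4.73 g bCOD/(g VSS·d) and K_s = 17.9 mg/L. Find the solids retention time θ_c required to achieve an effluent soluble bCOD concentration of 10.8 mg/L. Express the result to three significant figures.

θ_c ≈ 1.38 d

At the target effluent, Y k S/(K_s+S) = 0.430×4.73×10.8/28.70 = 0.7654 d⁻¹.
Then 1/θ_c = μ − k_d = 0.7654 − 0.0411 = 0.7243 d⁻¹, giving θ_c = 1.381 d.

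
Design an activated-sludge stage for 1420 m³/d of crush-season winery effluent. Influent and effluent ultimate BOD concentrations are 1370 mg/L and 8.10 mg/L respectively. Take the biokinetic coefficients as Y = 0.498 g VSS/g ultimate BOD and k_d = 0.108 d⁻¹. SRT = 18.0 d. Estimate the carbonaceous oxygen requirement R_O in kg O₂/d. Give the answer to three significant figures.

R_O ≈ 1470 kg O₂/d

Y_obs = Y / (1 + k_d θ_c) = 0.498 / (1 + 0.108 × 18.0) = 0.498 / 2.944 = 0.1692.
Substrate removed = Q·(S₀ − S) = 1420 m³/d × (1370 − 8.10) g/m³ = 1.93×10^6 g/d = 1934 kg/d.
Net sludge production P_X = 0.1692 × 1934 = 327.1 kg VSS/d.
R_O = Q·(S₀ − S) − 1.42·P_X = 1934 − 1.42 × 327.1 = 1469 kg O₂/d.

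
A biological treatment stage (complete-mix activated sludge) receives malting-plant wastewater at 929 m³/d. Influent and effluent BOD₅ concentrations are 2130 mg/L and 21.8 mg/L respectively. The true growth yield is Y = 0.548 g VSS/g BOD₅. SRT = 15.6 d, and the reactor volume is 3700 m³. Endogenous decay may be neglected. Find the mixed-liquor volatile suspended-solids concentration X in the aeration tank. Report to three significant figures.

X = Y·Q·ΔS·θ_c / V = 0.548 × 929 × (2130 − 21.8) × 15.6 / 3700 = 4525 mg/L.

X ≈ 4530 mg/L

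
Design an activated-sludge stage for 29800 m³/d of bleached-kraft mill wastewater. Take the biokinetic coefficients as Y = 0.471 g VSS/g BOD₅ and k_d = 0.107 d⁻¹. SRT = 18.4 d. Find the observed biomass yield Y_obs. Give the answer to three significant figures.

Correct the yield for decay: Y_obs = Y/(1 + k_d θ_c) = 0.471 / (1 + 0.107 × 18.4) = 0.471 / 2.969 = 0.1586.

Y_obs ≈ 0.159 g VSS/g BOD₅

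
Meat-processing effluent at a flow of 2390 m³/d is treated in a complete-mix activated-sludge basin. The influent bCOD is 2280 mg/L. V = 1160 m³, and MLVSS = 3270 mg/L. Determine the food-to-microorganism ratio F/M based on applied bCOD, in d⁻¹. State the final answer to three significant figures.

F/M ≈ 1.44 d⁻¹

F/M = Q·S₀ / (V·X) = 2390 × 2280 / (1160 × 3270) = 1.437 g bCOD·(g VSS·d)⁻¹.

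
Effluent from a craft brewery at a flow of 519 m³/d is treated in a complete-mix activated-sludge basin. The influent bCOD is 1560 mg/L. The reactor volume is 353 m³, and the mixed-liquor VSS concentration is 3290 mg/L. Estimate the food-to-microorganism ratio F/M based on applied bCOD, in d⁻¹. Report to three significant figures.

Food-to-microorganism ratio F/M = Q S₀ / (V X) = 519 × 1560 / (353.0 × 3290) = 0.6971 d⁻¹.

F/M ≈ 0.697 d⁻¹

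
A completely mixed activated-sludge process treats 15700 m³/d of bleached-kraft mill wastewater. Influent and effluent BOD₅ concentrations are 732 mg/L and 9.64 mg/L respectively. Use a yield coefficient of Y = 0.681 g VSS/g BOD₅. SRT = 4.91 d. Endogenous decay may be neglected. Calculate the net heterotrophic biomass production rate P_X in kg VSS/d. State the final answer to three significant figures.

P_X ≈ 7720 kg VSS/d

No decay correction is needed, so Y_obs = Y = 0.681.
Mass of BOD₅ removed per day: Q(S₀ − S) = 15700 × 722.4 g/m³ = 11341 kg/d.
Net biomass production P_X = Y_obs × Q·(S₀ − S) = 0.6810 × 11341 = 7723 kg VSS/d.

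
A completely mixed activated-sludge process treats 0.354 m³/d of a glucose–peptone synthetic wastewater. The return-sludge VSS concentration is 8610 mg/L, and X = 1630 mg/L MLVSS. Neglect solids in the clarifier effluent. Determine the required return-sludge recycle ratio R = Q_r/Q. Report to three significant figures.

R = Q_r/Q = X/(X_r − X) = 1630 / (8610 − 1630) = 0.2335.

R ≈ 0.234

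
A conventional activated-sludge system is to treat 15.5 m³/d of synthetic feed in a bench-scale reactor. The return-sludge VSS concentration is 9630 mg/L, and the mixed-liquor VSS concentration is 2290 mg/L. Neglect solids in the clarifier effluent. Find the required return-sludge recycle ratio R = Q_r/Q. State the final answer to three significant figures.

Mass balance around the secondary clarifier (neglecting effluent solids): R = X / (X_r − X) = 2290 / (9630 − 2290) = 0.3120.

R ≈ 0.312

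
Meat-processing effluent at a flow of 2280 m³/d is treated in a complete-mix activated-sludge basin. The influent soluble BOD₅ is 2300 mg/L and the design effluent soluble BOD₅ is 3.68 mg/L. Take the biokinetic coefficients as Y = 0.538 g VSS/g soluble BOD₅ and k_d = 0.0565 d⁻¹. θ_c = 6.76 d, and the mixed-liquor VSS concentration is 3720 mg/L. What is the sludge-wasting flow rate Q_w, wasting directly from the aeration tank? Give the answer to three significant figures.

Q_w ≈ 548 m³/d

Rearranging the biomass balance for a CMAS with decay, V = Y·Q·ΔS·θ_c / [X·(1+k_d θ_c)] = 0.538 × 2280 × (2300 − 3.68) × 6.76 / [3720 × (1 + 0.0565 × 6.76)] = 1.9×10^7 / 5141 = 3704 m³.
With mixed-liquor wasting, θ_c = V/Q_w, so Q_w = V/θ_c = 3704/6.76 = 547.9 m³/d.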